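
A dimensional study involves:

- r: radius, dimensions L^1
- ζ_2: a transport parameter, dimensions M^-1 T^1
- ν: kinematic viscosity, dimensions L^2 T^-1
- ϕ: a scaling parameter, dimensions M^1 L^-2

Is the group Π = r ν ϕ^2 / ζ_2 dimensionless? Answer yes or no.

no

Sum the exponent of each base dimension across the product:
  M: [r]_M − [ζ_2]_M + [ν]_M + 2·[ϕ]_M = (0) − (-1) + (0) + 2·(1) = 3
  L: [r]_L − [ζ_2]_L + [ν]_L + 2·[ϕ]_L = (1) − (0) + (2) + 2·(-2) = -1
  T: [r]_T − [ζ_2]_T + [ν]_T + 2·[ϕ]_T = (0) − (1) + (-1) + 2·(0) = -2
Net dimensions [M³ L⁻¹ T⁻²] ≠ [1] — not dimensionless.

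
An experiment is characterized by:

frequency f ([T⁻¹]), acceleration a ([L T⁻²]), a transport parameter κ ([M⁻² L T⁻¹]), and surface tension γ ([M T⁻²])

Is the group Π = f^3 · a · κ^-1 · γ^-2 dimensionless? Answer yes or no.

Sum the exponent of each base dimension across the product:
  M: 3·[f]_M + [a]_M − [κ]_M − 2·[γ]_M = 3·(0) + (0) − (-2) − 2·(1) = 0
  L: 3·[f]_L + [a]_L − [κ]_L − 2·[γ]_L = 3·(0) + (1) − (1) − 2·(0) = 0
  T: 3·[f]_T + [a]_T − [κ]_T − 2·[γ]_T = 3·(-1) + (-2) − (-1) − 2·(-2) = 0
All base exponents vanish — dimensionless.

yes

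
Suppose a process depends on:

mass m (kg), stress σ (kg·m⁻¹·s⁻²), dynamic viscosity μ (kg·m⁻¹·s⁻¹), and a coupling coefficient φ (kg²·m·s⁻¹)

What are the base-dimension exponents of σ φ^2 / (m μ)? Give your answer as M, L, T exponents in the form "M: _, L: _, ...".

M: 3, L: 2, T: -3

Collect each base-dimension exponent across the product:
  M: −(1) + (1) − (1) + 2·(2) = 3
  L: −(0) + (-1) − (-1) + 2·(1) = 2
  T: −(0) + (-2) − (-1) + 2·(-1) = -3
So the dimensions are [M³ L² T⁻³].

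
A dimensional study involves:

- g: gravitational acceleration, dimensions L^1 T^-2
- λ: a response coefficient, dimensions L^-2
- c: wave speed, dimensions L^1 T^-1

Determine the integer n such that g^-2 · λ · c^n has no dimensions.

Balance the L exponent: (1)·n from c, plus −2·(1) + (-2) = -4 from the rest, must sum to zero.
n − 4 = 0, so n = 4.

4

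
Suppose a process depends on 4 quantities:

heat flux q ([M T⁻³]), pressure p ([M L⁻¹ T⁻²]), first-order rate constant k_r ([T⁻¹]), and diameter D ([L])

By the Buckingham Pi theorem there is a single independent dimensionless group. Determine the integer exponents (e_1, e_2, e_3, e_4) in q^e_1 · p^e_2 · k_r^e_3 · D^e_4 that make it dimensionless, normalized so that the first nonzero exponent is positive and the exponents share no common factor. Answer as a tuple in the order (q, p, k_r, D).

M: e_1·(1) + e_2·(1) + e_3·(0) + e_4·(0) = 0
L: e_1·(0) + e_2·(-1) + e_3·(0) + e_4·(1) = 0
T: e_1·(-3) + e_2·(-2) + e_3·(-1) + e_4·(0) = 0
Solving this homogeneous linear system for the smallest-integer solution (first nonzero entry positive) gives (1, -1, -1, -1).

(1, -1, -1, -1)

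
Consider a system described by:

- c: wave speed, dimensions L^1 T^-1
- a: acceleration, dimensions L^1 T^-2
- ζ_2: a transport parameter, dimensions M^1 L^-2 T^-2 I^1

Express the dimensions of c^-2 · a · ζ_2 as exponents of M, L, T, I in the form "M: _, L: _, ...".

M: 1, L: -3, T: -2, I: 1

Collect each base-dimension exponent across the product:
  M: −2·(0) + (0) + (1) = 1
  L: −2·(1) + (1) + (-2) = -3
  T: −2·(-1) + (-2) + (-2) = -2
  I: −2·(0) + (0) + (1) = 1
So the dimensions are [M L⁻³ T⁻² I].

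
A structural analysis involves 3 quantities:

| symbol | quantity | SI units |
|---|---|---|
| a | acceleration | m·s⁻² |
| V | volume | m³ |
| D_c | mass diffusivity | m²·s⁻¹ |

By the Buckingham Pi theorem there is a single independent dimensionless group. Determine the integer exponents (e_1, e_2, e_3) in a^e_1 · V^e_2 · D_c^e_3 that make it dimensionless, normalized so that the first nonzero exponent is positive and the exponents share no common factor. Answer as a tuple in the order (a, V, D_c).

L: e_1·(1) + e_2·(3) + e_3·(2) = 0
T: e_1·(-2) + e_2·(0) + e_3·(-1) = 0
Solving this homogeneous linear system for the smallest-integer solution (first nonzero entry positive) gives (1, 1, -2).

(1, 1, -2)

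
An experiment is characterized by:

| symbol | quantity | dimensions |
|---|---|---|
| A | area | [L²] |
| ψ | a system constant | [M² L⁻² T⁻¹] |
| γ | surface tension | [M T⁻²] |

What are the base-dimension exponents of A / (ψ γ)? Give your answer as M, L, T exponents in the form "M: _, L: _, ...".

Collect each base-dimension exponent across the product:
  M: (0) − (2) − (1) = -3
  L: (2) − (-2) − (0) = 4
  T: (0) − (-1) − (-2) = 3
So the dimensions are [M⁻³ L⁴ T³].

M: -3, L: 4, T: 3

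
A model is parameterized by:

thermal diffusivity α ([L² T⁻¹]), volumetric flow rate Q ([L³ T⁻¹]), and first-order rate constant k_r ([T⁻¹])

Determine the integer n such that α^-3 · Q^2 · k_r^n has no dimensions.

Balance the T exponent: (-1)·n from k_r, plus −3·(-1) + 2·(-1) = 1 from the rest, must sum to zero.
−n + 1 = 0, so n = 1.

1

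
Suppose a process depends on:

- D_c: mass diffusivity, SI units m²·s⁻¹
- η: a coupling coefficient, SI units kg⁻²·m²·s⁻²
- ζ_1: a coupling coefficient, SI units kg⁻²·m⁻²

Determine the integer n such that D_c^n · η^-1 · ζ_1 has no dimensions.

2

Balance the L exponent: (2)·n from D_c, plus −(2) + (-2) = -4 from the rest, must sum to zero.
2n − 4 = 0, so n = 2.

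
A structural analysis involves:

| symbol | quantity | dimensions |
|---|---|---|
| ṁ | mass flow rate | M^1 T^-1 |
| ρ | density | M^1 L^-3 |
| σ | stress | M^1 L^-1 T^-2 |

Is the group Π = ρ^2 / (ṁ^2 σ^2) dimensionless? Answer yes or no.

no

Sum the exponent of each base dimension across the product:
  M: −2·[ṁ]_M + 2·[ρ]_M − 2·[σ]_M = −2·(1) + 2·(1) − 2·(1) = -2
  L: −2·[ṁ]_L + 2·[ρ]_L − 2·[σ]_L = −2·(0) + 2·(-3) − 2·(-1) = -4
  T: −2·[ṁ]_T + 2·[ρ]_T − 2·[σ]_T = −2·(-1) + 2·(0) − 2·(-2) = 6
Net dimensions [M⁻² L⁻⁴ T⁶] ≠ [1] — not dimensionless.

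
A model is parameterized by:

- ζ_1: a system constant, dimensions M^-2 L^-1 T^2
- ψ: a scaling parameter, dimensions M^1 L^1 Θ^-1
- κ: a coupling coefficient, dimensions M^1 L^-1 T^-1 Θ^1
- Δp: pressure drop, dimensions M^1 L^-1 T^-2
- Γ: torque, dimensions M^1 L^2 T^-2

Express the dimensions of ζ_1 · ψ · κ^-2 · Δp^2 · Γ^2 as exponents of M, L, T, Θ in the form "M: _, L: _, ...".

M: 1, L: 4, T: -4, Θ: -3

Collect each base-dimension exponent across the product:
  M: (-2) + (1) − 2·(1) + 2·(1) + 2·(1) = 1
  L: (-1) + (1) − 2·(-1) + 2·(-1) + 2·(2) = 4
  T: (2) + (0) − 2·(-1) + 2·(-2) + 2·(-2) = -4
  Θ: (0) + (-1) − 2·(1) + 2·(0) + 2·(0) = -3
So the dimensions are [M L⁴ T⁻⁴ Θ⁻³].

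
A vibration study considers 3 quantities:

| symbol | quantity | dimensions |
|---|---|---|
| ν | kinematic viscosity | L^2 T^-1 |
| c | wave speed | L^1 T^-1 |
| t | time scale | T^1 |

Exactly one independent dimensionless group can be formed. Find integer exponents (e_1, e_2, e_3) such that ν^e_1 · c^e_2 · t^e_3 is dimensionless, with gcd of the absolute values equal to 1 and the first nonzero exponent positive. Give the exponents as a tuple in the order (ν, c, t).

(1, -2, -1)

L: e_1·(2) + e_2·(1) + e_3·(0) = 0
T: e_1·(-1) + e_2·(-1) + e_3·(1) = 0
Solving this homogeneous linear system for the smallest-integer solution (first nonzero entry positive) gives (1, -2, -1).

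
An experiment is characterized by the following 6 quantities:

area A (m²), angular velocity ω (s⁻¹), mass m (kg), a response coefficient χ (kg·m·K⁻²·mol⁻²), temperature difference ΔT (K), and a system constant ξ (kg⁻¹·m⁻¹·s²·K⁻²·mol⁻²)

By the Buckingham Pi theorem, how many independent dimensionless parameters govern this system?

1

There are 6 variables and 5 base dimensions (M, L, T, Θ, N).
The dimension matrix has rank 5.
Independent dimensionless groups: 6 − 5 = 1.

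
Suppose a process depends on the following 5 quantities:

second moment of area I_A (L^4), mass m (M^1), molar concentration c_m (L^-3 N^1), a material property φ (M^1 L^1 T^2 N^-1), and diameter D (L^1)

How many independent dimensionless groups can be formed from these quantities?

1

There are 5 variables and 4 base dimensions (M, L, T, N).
The dimension matrix has rank 4.
Independent dimensionless groups: 5 − 4 = 1.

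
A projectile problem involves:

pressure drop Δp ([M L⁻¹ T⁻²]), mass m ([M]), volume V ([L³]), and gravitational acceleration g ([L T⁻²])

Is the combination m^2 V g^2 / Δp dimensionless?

Sum the exponent of each base dimension across the product:
  M: −[Δp]_M + 2·[m]_M + [V]_M + 2·[g]_M = −(1) + 2·(1) + (0) + 2·(0) = 1
  L: −[Δp]_L + 2·[m]_L + [V]_L + 2·[g]_L = −(-1) + 2·(0) + (3) + 2·(1) = 6
  T: −[Δp]_T + 2·[m]_T + [V]_T + 2·[g]_T = −(-2) + 2·(0) + (0) + 2·(-2) = -2
Net dimensions [M L⁶ T⁻²] ≠ [1] — not dimensionless.

no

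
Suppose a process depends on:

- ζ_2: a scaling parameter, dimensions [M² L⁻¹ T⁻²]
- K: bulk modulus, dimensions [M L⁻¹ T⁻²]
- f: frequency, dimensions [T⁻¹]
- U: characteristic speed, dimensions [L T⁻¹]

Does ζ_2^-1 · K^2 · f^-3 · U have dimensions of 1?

yes

Sum the exponent of each base dimension across the product:
  M: −[ζ_2]_M + 2·[K]_M − 3·[f]_M + [U]_M = −(2) + 2·(1) − 3·(0) + (0) = 0
  L: −[ζ_2]_L + 2·[K]_L − 3·[f]_L + [U]_L = −(-1) + 2·(-1) − 3·(0) + (1) = 0
  T: −[ζ_2]_T + 2·[K]_T − 3·[f]_T + [U]_T = −(-2) + 2·(-2) − 3·(-1) + (-1) = 0
All base exponents vanish — dimensionless.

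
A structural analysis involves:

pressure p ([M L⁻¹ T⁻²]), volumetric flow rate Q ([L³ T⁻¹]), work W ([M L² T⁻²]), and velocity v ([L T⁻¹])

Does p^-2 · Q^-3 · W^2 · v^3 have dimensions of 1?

Sum the exponent of each base dimension across the product:
  M: −2·[p]_M − 3·[Q]_M + 2·[W]_M + 3·[v]_M = −2·(1) − 3·(0) + 2·(1) + 3·(0) = 0
  L: −2·[p]_L − 3·[Q]_L + 2·[W]_L + 3·[v]_L = −2·(-1) − 3·(3) + 2·(2) + 3·(1) = 0
  T: −2·[p]_T − 3·[Q]_T + 2·[W]_T + 3·[v]_T = −2·(-2) − 3·(-1) + 2·(-2) + 3·(-1) = 0
All base exponents vanish — dimensionless.

yes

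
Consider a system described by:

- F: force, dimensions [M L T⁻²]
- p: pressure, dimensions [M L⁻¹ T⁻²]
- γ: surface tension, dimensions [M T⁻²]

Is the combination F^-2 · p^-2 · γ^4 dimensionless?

Sum the exponent of each base dimension across the product:
  M: −2·[F]_M − 2·[p]_M + 4·[γ]_M = −2·(1) − 2·(1) + 4·(1) = 0
  L: −2·[F]_L − 2·[p]_L + 4·[γ]_L = −2·(1) − 2·(-1) + 4·(0) = 0
  T: −2·[F]_T − 2·[p]_T + 4·[γ]_T = −2·(-2) − 2·(-2) + 4·(-2) = 0
All base exponents vanish — dimensionless.

yes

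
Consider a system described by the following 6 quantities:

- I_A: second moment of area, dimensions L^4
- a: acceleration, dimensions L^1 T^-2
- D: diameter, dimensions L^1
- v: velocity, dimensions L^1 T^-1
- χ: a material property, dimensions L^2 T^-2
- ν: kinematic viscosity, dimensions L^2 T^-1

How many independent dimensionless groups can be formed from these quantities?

There are 6 variables and 2 base dimensions (L, T).
The dimension matrix has rank 2.
Independent dimensionless groups: 6 − 2 = 4.

4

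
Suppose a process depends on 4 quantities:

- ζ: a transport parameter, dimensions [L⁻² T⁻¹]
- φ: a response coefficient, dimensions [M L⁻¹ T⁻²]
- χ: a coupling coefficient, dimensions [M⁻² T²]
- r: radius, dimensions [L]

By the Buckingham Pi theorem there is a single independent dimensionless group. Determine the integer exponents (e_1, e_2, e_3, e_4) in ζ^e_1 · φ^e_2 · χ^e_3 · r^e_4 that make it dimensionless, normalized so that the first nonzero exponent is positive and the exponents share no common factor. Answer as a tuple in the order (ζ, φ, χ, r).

(2, -2, -1, 2)

M: e_1·(0) + e_2·(1) + e_3·(-2) + e_4·(0) = 0
L: e_1·(-2) + e_2·(-1) + e_3·(0) + e_4·(1) = 0
T: e_1·(-1) + e_2·(-2) + e_3·(2) + e_4·(0) = 0
Solving this homogeneous linear system for the smallest-integer solution (first nonzero entry positive) gives (2, -2, -1, 2).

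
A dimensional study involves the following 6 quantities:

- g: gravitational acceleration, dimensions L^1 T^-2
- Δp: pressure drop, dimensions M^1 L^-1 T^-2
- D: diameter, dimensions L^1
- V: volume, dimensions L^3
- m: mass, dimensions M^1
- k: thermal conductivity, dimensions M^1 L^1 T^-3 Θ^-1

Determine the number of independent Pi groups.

There are 6 variables and 4 base dimensions (M, L, T, Θ).
The dimension matrix has rank 4.
Independent dimensionless groups: 6 − 4 = 2.

2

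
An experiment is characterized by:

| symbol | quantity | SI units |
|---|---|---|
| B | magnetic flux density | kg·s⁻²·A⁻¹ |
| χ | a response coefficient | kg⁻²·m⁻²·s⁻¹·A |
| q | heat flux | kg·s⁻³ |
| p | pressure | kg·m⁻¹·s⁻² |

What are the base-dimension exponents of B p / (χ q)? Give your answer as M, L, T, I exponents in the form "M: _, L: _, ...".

Collect each base-dimension exponent across the product:
  M: (1) − (-2) − (1) + (1) = 3
  L: (0) − (-2) − (0) + (-1) = 1
  T: (-2) − (-1) − (-3) + (-2) = 0
  I: (-1) − (1) − (0) + (0) = -2
So the dimensions are [M³ L I⁻²].

M: 3, L: 1, T: 0, I: -2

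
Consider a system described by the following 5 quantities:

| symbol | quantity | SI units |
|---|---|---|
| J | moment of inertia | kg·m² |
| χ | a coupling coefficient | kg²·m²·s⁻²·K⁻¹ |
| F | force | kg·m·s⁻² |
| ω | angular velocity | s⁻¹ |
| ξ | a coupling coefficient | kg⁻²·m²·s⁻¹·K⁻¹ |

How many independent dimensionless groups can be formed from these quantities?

1

There are 5 variables and 4 base dimensions (M, L, T, Θ).
The dimension matrix has rank 4.
Independent dimensionless groups: 5 − 4 = 1.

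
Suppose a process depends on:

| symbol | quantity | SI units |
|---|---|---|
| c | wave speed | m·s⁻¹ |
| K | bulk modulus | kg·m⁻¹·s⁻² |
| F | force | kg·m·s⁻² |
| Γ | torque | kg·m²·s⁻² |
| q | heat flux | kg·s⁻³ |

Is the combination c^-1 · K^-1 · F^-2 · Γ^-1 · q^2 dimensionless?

no

Sum the exponent of each base dimension across the product:
  M: −[c]_M − [K]_M − 2·[F]_M − [Γ]_M + 2·[q]_M = −(0) − (1) − 2·(1) − (1) + 2·(1) = -2
  L: −[c]_L − [K]_L − 2·[F]_L − [Γ]_L + 2·[q]_L = −(1) − (-1) − 2·(1) − (2) + 2·(0) = -4
  T: −[c]_T − [K]_T − 2·[F]_T − [Γ]_T + 2·[q]_T = −(-1) − (-2) − 2·(-2) − (-2) + 2·(-3) = 3
Net dimensions [M⁻² L⁻⁴ T³] ≠ [1] — not dimensionless.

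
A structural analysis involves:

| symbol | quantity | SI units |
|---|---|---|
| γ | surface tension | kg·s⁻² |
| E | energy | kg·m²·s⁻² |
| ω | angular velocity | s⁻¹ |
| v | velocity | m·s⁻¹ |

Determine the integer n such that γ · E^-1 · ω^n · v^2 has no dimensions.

-2

Balance the T exponent: (-1)·n from ω, plus (-2) − (-2) + 2·(-1) = -2 from the rest, must sum to zero.
−n − 2 = 0, so n = -2.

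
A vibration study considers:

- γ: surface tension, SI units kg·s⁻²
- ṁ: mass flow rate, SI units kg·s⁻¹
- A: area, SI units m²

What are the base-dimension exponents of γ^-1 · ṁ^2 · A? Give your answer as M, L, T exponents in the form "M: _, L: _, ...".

M: 1, L: 2, T: 0

Collect each base-dimension exponent across the product:
  M: −(1) + 2·(1) + (0) = 1
  L: −(0) + 2·(0) + (2) = 2
  T: −(-2) + 2·(-1) + (0) = 0
So the dimensions are [M L²].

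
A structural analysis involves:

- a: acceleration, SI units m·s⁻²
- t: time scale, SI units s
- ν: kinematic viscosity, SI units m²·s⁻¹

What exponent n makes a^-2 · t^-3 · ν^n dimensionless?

Balance the L exponent: (2)·n from ν, plus −2·(1) − 3·(0) = -2 from the rest, must sum to zero.
2n − 2 = 0, so n = 1.

1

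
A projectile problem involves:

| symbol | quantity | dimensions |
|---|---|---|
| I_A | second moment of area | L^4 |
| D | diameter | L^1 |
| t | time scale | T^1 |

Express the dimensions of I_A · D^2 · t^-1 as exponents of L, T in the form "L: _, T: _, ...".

L: 6, T: -1

Collect each base-dimension exponent across the product:
  L: (4) + 2·(1) − (0) = 6
  T: (0) + 2·(0) − (1) = -1
So the dimensions are [L⁶ T⁻¹].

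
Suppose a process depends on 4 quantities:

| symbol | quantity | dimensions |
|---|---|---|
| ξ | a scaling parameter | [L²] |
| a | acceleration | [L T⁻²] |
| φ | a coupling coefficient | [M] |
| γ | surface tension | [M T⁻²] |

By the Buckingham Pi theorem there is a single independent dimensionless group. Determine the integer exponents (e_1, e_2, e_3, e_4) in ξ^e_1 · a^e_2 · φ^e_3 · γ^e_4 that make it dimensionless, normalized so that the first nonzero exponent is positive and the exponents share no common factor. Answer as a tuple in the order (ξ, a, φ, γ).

(1, -2, -2, 2)

M: e_1·(0) + e_2·(0) + e_3·(1) + e_4·(1) = 0
L: e_1·(2) + e_2·(1) + e_3·(0) + e_4·(0) = 0
T: e_1·(0) + e_2·(-2) + e_3·(0) + e_4·(-2) = 0
Solving this homogeneous linear system for the smallest-integer solution (first nonzero entry positive) gives (1, -2, -2, 2).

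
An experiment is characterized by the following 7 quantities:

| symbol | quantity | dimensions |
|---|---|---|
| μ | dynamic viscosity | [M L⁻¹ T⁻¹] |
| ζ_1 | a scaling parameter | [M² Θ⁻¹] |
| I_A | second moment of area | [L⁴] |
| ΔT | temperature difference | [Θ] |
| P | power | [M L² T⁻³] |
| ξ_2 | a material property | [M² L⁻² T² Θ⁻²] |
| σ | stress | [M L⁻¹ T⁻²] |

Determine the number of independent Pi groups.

3

There are 7 variables and 4 base dimensions (M, L, T, Θ).
The dimension matrix has rank 4.
Independent dimensionless groups: 7 − 4 = 3.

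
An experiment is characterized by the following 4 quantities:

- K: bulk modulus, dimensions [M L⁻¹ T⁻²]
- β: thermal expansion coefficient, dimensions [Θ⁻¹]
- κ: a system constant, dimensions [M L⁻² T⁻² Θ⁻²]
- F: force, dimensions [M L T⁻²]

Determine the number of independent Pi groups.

There are 4 variables and 4 base dimensions (M, L, T, Θ).
The dimension matrix has rank 3 (less than 4: the dimension vectors are linearly dependent).
Independent dimensionless groups: 4 − 3 = 1.

1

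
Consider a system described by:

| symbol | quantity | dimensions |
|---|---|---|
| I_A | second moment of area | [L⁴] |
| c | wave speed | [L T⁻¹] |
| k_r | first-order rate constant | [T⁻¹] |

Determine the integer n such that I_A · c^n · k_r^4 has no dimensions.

-4

Balance the L exponent: (1)·n from c, plus (4) + 4·(0) = 4 from the rest, must sum to zero.
n + 4 = 0, so n = -4.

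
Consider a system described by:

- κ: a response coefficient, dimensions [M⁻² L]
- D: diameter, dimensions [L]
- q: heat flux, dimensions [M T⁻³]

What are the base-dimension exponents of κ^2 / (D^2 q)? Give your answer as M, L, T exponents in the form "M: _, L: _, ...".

Collect each base-dimension exponent across the product:
  M: 2·(-2) − 2·(0) − (1) = -5
  L: 2·(1) − 2·(1) − (0) = 0
  T: 2·(0) − 2·(0) − (-3) = 3
So the dimensions are [M⁻⁵ T³].

M: -5, L: 0, T: 3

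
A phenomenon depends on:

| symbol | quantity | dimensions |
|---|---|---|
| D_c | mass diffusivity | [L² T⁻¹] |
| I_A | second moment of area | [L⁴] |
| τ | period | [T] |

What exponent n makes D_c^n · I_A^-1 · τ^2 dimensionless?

2

Balance the L exponent: (2)·n from D_c, plus −(4) + 2·(0) = -4 from the rest, must sum to zero.
2n − 4 = 0, so n = 2.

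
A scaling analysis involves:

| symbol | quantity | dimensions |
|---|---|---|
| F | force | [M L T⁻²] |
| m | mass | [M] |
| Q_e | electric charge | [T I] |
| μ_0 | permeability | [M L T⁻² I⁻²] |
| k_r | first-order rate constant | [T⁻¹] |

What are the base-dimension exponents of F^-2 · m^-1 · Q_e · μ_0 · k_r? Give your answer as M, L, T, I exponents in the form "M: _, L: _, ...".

Collect each base-dimension exponent across the product:
  M: −2·(1) − (1) + (0) + (1) + (0) = -2
  L: −2·(1) − (0) + (0) + (1) + (0) = -1
  T: −2·(-2) − (0) + (1) + (-2) + (-1) = 2
  I: −2·(0) − (0) + (1) + (-2) + (0) = -1
So the dimensions are [M⁻² L⁻¹ T² I⁻¹].

M: -2, L: -1, T: 2, I: -1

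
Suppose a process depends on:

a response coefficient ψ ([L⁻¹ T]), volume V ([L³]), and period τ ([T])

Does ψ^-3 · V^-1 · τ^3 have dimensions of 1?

yes

Sum the exponent of each base dimension across the product:
  L: −3·[ψ]_L − [V]_L + 3·[τ]_L = −3·(-1) − (3) + 3·(0) = 0
  T: −3·[ψ]_T − [V]_T + 3·[τ]_T = −3·(1) − (0) + 3·(1) = 0
All base exponents vanish — dimensionless.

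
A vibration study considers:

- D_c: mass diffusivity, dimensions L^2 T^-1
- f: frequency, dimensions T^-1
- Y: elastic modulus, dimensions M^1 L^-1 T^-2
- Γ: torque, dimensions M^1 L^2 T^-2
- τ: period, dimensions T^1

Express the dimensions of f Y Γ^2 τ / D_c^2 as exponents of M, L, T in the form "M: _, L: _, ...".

M: 3, L: -1, T: -4

Collect each base-dimension exponent across the product:
  M: −2·(0) + (0) + (1) + 2·(1) + (0) = 3
  L: −2·(2) + (0) + (-1) + 2·(2) + (0) = -1
  T: −2·(-1) + (-1) + (-2) + 2·(-2) + (1) = -4
So the dimensions are [M³ L⁻¹ T⁻⁴].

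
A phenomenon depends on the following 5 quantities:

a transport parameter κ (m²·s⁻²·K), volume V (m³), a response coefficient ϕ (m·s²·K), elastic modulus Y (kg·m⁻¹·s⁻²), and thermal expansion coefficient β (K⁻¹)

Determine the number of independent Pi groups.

There are 5 variables and 4 base dimensions (M, L, T, Θ).
The dimension matrix has rank 4.
Independent dimensionless groups: 5 − 4 = 1.

1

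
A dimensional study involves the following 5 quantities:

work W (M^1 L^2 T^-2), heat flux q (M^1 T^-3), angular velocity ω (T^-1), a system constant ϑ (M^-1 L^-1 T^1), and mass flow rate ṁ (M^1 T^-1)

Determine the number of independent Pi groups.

2

There are 5 variables and 3 base dimensions (M, L, T).
The dimension matrix has rank 3.
Independent dimensionless groups: 5 − 3 = 2.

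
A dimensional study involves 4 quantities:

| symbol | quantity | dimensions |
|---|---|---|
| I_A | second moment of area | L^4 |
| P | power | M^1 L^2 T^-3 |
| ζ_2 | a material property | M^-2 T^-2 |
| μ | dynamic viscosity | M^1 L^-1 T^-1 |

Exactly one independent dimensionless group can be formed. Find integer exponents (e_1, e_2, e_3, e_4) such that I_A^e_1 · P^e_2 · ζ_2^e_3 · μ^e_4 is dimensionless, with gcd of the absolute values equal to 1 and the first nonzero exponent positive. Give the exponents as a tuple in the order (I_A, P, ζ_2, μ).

M: e_1·(0) + e_2·(1) + e_3·(-2) + e_4·(1) = 0
L: e_1·(4) + e_2·(2) + e_3·(0) + e_4·(-1) = 0
T: e_1·(0) + e_2·(-3) + e_3·(-2) + e_4·(-1) = 0
Solving this homogeneous linear system for the smallest-integer solution (first nonzero entry positive) gives (2, -2, 1, 4).

(2, -2, 1, 4)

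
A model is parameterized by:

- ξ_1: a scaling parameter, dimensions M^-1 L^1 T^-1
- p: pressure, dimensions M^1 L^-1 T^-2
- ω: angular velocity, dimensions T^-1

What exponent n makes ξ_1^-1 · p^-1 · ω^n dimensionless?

3

Balance the T exponent: (-1)·n from ω, plus −(-1) − (-2) = 3 from the rest, must sum to zero.
−n + 3 = 0, so n = 3.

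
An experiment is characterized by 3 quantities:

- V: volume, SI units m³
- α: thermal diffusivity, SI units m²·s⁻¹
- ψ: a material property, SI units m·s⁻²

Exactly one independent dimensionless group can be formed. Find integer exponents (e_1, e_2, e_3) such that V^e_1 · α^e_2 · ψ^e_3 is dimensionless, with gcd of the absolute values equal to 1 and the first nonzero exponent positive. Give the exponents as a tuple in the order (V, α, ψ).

(1, -2, 1)

L: e_1·(3) + e_2·(2) + e_3·(1) = 0
T: e_1·(0) + e_2·(-1) + e_3·(-2) = 0
Solving this homogeneous linear system for the smallest-integer solution (first nonzero entry positive) gives (1, -2, 1).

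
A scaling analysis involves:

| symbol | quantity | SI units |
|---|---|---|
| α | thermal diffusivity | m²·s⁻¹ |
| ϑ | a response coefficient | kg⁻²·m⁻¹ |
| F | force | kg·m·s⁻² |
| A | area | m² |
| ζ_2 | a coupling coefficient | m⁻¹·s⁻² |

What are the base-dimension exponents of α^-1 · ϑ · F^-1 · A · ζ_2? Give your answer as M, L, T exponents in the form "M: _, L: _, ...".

Collect each base-dimension exponent across the product:
  M: −(0) + (-2) − (1) + (0) + (0) = -3
  L: −(2) + (-1) − (1) + (2) + (-1) = -3
  T: −(-1) + (0) − (-2) + (0) + (-2) = 1
So the dimensions are [M⁻³ L⁻³ T].

M: -3, L: -3, T: 1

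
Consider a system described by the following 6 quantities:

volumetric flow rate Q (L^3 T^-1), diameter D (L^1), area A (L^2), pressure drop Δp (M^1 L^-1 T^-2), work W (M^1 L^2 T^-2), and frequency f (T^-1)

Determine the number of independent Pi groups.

3

There are 6 variables and 3 base dimensions (M, L, T).
The dimension matrix has rank 3.
Independent dimensionless groups: 6 − 3 = 3.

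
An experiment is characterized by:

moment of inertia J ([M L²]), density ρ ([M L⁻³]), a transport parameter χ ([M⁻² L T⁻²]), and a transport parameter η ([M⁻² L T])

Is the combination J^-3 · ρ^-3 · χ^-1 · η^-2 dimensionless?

yes

Sum the exponent of each base dimension across the product:
  M: −3·[J]_M − 3·[ρ]_M − [χ]_M − 2·[η]_M = −3·(1) − 3·(1) − (-2) − 2·(-2) = 0
  L: −3·[J]_L − 3·[ρ]_L − [χ]_L − 2·[η]_L = −3·(2) − 3·(-3) − (1) − 2·(1) = 0
  T: −3·[J]_T − 3·[ρ]_T − [χ]_T − 2·[η]_T = −3·(0) − 3·(0) − (-2) − 2·(1) = 0
All base exponents vanish — dimensionless.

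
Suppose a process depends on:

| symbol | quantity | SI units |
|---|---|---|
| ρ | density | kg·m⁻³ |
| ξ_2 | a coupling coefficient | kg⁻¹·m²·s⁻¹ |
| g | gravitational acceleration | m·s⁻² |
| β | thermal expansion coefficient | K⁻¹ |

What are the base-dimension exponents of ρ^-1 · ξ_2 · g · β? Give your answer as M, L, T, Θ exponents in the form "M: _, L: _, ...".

Collect each base-dimension exponent across the product:
  M: −(1) + (-1) + (0) + (0) = -2
  L: −(-3) + (2) + (1) + (0) = 6
  T: −(0) + (-1) + (-2) + (0) = -3
  Θ: −(0) + (0) + (0) + (-1) = -1
So the dimensions are [M⁻² L⁶ T⁻³ Θ⁻¹].

M: -2, L: 6, T: -3, Θ: -1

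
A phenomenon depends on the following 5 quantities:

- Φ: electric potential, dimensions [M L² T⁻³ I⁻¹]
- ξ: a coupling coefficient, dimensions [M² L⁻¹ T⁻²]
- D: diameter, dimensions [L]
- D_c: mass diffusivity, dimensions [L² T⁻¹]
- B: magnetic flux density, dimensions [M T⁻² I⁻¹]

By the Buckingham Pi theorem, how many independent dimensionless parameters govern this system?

1

There are 5 variables and 4 base dimensions (M, L, T, I).
The dimension matrix has rank 4.
Independent dimensionless groups: 5 − 4 = 1.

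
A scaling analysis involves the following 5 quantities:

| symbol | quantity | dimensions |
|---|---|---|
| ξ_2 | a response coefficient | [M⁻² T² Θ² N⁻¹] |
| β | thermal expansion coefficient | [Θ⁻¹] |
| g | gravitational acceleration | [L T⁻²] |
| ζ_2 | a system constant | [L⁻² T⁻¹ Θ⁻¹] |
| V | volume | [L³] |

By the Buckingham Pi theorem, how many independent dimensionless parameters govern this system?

There are 5 variables and 5 base dimensions (M, L, T, Θ, N).
The dimension matrix has rank 4 (less than 5: the dimension vectors are linearly dependent).
Independent dimensionless groups: 5 − 4 = 1.

1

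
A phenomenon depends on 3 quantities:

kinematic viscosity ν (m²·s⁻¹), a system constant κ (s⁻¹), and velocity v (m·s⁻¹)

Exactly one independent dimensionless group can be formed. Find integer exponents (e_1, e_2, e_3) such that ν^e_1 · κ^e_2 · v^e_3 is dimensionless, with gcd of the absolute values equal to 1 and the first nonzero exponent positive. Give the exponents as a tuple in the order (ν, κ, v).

L: e_1·(2) + e_2·(0) + e_3·(1) = 0
T: e_1·(-1) + e_2·(-1) + e_3·(-1) = 0
Solving this homogeneous linear system for the smallest-integer solution (first nonzero entry positive) gives (1, 1, -2).

(1, 1, -2)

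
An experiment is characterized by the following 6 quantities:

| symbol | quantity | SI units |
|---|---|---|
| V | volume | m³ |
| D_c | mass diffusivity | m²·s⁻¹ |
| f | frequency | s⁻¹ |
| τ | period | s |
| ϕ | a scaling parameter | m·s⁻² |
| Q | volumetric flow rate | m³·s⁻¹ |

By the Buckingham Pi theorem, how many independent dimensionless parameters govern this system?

4

There are 6 variables and 2 base dimensions (L, T).
The dimension matrix has rank 2.
Independent dimensionless groups: 6 − 2 = 4.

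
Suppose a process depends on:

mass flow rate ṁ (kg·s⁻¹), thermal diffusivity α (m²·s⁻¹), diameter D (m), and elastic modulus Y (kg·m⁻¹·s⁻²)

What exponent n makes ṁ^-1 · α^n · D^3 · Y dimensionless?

Balance the L exponent: (2)·n from α, plus −(0) + 3·(1) + (-1) = 2 from the rest, must sum to zero.
2n + 2 = 0, so n = -1.

-1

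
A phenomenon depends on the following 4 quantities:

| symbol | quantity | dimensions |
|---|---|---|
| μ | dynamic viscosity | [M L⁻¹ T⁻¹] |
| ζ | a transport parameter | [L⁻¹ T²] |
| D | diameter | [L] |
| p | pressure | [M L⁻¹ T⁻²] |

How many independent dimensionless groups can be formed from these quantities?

There are 4 variables and 3 base dimensions (M, L, T).
The dimension matrix has rank 3.
Independent dimensionless groups: 4 − 3 = 1.

1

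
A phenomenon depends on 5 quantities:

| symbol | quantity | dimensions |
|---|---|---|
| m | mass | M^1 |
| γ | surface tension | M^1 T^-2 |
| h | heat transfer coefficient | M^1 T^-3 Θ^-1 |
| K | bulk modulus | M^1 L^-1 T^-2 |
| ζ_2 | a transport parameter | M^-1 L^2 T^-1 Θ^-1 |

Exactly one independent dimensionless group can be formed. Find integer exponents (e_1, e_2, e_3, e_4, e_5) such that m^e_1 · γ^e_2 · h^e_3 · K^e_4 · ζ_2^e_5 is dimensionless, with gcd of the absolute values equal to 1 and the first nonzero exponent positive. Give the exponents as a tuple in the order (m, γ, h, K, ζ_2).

M: e_1·(1) + e_2·(1) + e_3·(1) + e_4·(1) + e_5·(-1) = 0
L: e_1·(0) + e_2·(0) + e_3·(0) + e_4·(-1) + e_5·(2) = 0
T: e_1·(0) + e_2·(-2) + e_3·(-3) + e_4·(-2) + e_5·(-1) = 0
Θ: e_1·(0) + e_2·(0) + e_3·(-1) + e_4·(0) + e_5·(-1) = 0
Solving this homogeneous linear system for the smallest-integer solution (first nonzero entry positive) gives (1, -1, -1, 2, 1).

(1, -1, -1, 2, 1)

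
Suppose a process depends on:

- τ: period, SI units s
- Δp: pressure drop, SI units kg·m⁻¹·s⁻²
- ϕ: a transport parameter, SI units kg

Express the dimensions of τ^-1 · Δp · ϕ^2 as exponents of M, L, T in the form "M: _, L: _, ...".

Collect each base-dimension exponent across the product:
  M: −(0) + (1) + 2·(1) = 3
  L: −(0) + (-1) + 2·(0) = -1
  T: −(1) + (-2) + 2·(0) = -3
So the dimensions are [M³ L⁻¹ T⁻³].

M: 3, L: -1, T: -3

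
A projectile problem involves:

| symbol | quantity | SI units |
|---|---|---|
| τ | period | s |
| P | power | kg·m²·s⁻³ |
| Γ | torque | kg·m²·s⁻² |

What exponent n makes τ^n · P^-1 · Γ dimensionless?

-1

Balance the T exponent: (1)·n from τ, plus −(-3) + (-2) = 1 from the rest, must sum to zero.
n + 1 = 0, so n = -1.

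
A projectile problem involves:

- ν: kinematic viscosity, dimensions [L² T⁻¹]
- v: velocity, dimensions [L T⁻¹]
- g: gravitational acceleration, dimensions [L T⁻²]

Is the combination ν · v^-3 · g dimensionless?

yes

Sum the exponent of each base dimension across the product:
  L: [ν]_L − 3·[v]_L + [g]_L = (2) − 3·(1) + (1) = 0
  T: [ν]_T − 3·[v]_T + [g]_T = (-1) − 3·(-1) + (-2) = 0
All base exponents vanish — dimensionless.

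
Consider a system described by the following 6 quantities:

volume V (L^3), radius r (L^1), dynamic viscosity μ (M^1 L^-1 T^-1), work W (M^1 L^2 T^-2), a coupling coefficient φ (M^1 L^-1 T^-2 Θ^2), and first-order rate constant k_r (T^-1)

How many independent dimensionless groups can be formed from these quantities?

There are 6 variables and 4 base dimensions (M, L, T, Θ).
The dimension matrix has rank 4.
Independent dimensionless groups: 6 − 4 = 2.

2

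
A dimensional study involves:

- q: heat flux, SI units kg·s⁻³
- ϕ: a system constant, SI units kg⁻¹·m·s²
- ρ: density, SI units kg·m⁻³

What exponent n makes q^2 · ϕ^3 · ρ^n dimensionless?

Balance the M exponent: (1)·n from ρ, plus 2·(1) + 3·(-1) = -1 from the rest, must sum to zero.
n − 1 = 0, so n = 1.

1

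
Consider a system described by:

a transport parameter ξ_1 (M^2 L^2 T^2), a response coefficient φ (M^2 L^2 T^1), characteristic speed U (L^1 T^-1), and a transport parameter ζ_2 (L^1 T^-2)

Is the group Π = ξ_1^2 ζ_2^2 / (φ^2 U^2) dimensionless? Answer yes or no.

yes

Sum the exponent of each base dimension across the product:
  M: 2·[ξ_1]_M − 2·[φ]_M − 2·[U]_M + 2·[ζ_2]_M = 2·(2) − 2·(2) − 2·(0) + 2·(0) = 0
  L: 2·[ξ_1]_L − 2·[φ]_L − 2·[U]_L + 2·[ζ_2]_L = 2·(2) − 2·(2) − 2·(1) + 2·(1) = 0
  T: 2·[ξ_1]_T − 2·[φ]_T − 2·[U]_T + 2·[ζ_2]_T = 2·(2) − 2·(1) − 2·(-1) + 2·(-2) = 0
All base exponents vanish — dimensionless.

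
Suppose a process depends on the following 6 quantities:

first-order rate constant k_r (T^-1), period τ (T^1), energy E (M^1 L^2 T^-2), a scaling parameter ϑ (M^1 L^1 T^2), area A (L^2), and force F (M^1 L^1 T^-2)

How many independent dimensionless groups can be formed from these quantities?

3

There are 6 variables and 3 base dimensions (M, L, T).
The dimension matrix has rank 3.
Independent dimensionless groups: 6 − 3 = 3.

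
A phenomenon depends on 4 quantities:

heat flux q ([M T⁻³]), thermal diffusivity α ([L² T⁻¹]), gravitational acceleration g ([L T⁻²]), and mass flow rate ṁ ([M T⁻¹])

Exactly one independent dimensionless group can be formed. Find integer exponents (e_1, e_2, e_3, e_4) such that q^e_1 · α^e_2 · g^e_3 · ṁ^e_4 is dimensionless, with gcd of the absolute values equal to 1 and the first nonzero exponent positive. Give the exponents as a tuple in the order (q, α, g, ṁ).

(3, 2, -4, -3)

M: e_1·(1) + e_2·(0) + e_3·(0) + e_4·(1) = 0
L: e_1·(0) + e_2·(2) + e_3·(1) + e_4·(0) = 0
T: e_1·(-3) + e_2·(-1) + e_3·(-2) + e_4·(-1) = 0
Solving this homogeneous linear system for the smallest-integer solution (first nonzero entry positive) gives (3, 2, -4, -3).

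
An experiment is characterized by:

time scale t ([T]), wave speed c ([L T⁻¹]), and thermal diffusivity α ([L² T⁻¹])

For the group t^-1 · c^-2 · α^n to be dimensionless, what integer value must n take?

Balance the L exponent: (2)·n from α, plus −(0) − 2·(1) = -2 from the rest, must sum to zero.
2n − 2 = 0, so n = 1.

1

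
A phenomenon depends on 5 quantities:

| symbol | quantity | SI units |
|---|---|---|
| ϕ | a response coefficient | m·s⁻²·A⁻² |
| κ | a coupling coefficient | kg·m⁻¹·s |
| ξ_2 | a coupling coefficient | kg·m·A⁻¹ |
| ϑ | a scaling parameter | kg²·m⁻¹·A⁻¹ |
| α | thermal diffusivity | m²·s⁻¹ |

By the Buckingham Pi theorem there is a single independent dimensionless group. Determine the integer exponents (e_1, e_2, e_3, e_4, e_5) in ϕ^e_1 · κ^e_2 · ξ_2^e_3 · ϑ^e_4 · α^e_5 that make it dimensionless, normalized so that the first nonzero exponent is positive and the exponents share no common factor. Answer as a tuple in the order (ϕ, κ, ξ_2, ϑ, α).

(1, 3, -1, -1, 1)

M: e_1·(0) + e_2·(1) + e_3·(1) + e_4·(2) + e_5·(0) = 0
L: e_1·(1) + e_2·(-1) + e_3·(1) + e_4·(-1) + e_5·(2) = 0
T: e_1·(-2) + e_2·(1) + e_3·(0) + e_4·(0) + e_5·(-1) = 0
I: e_1·(-2) + e_2·(0) + e_3·(-1) + e_4·(-1) + e_5·(0) = 0
Solving this homogeneous linear system for the smallest-integer solution (first nonzero entry positive) gives (1, 3, -1, -1, 1).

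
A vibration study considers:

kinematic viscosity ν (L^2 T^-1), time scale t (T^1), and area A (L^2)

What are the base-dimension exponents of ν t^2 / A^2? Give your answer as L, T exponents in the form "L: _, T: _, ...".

L: -2, T: 1

Collect each base-dimension exponent across the product:
  L: (2) + 2·(0) − 2·(2) = -2
  T: (-1) + 2·(1) − 2·(0) = 1
So the dimensions are [L⁻² T].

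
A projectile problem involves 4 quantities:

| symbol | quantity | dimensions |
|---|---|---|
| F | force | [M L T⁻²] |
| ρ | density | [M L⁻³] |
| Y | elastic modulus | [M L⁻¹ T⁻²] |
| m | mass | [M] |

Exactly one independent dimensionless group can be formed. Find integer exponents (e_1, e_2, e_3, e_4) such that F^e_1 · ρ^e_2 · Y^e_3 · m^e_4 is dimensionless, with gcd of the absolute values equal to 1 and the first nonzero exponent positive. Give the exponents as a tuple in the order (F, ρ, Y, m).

(3, 2, -3, -2)

M: e_1·(1) + e_2·(1) + e_3·(1) + e_4·(1) = 0
L: e_1·(1) + e_2·(-3) + e_3·(-1) + e_4·(0) = 0
T: e_1·(-2) + e_2·(0) + e_3·(-2) + e_4·(0) = 0
Solving this homogeneous linear system for the smallest-integer solution (first nonzero entry positive) gives (3, 2, -3, -2).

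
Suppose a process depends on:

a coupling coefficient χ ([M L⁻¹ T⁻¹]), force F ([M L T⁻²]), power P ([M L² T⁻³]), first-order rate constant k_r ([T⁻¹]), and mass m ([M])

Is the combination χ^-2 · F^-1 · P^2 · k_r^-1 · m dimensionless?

Sum the exponent of each base dimension across the product:
  M: −2·[χ]_M − [F]_M + 2·[P]_M − [k_r]_M + [m]_M = −2·(1) − (1) + 2·(1) − (0) + (1) = 0
  L: −2·[χ]_L − [F]_L + 2·[P]_L − [k_r]_L + [m]_L = −2·(-1) − (1) + 2·(2) − (0) + (0) = 5
  T: −2·[χ]_T − [F]_T + 2·[P]_T − [k_r]_T + [m]_T = −2·(-1) − (-2) + 2·(-3) − (-1) + (0) = -1
Net dimensions [L⁵ T⁻¹] ≠ [1] — not dimensionless.

no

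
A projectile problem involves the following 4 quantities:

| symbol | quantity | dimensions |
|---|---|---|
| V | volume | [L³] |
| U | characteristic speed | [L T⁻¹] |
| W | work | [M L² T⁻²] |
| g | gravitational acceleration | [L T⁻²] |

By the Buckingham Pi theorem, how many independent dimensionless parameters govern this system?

There are 4 variables and 3 base dimensions (M, L, T).
The dimension matrix has rank 3.
Independent dimensionless groups: 4 − 3 = 1.

1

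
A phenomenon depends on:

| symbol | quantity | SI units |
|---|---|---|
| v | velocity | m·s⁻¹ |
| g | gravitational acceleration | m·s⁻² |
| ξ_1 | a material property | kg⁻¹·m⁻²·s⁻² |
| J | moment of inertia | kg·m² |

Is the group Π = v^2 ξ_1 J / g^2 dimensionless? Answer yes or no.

Sum the exponent of each base dimension across the product:
  M: 2·[v]_M − 2·[g]_M + [ξ_1]_M + [J]_M = 2·(0) − 2·(0) + (-1) + (1) = 0
  L: 2·[v]_L − 2·[g]_L + [ξ_1]_L + [J]_L = 2·(1) − 2·(1) + (-2) + (2) = 0
  T: 2·[v]_T − 2·[g]_T + [ξ_1]_T + [J]_T = 2·(-1) − 2·(-2) + (-2) + (0) = 0
All base exponents vanish — dimensionless.

yes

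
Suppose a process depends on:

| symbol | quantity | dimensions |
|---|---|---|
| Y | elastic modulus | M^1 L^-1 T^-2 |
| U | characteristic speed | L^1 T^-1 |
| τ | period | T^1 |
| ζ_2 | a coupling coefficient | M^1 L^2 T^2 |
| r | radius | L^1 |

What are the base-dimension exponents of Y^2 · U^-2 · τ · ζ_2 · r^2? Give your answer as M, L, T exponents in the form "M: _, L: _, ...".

Collect each base-dimension exponent across the product:
  M: 2·(1) − 2·(0) + (0) + (1) + 2·(0) = 3
  L: 2·(-1) − 2·(1) + (0) + (2) + 2·(1) = 0
  T: 2·(-2) − 2·(-1) + (1) + (2) + 2·(0) = 1
So the dimensions are [M³ T].

M: 3, L: 0, T: 1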